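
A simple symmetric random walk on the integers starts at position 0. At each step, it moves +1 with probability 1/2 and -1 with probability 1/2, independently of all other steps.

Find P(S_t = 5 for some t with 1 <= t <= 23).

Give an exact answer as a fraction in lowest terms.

Count via complement. Let g(t,s) = #length-t paths at position s with S_1..S_t all ≠ 5.
g(t,s) = g(t-1,s-1) + g(t-1,s+1) for s ≠ 5; g(t,5) = 0.
t=0: g(0,0)=1
t=1: g(1,-1)=1 g(1,1)=1
t=2: g(2,-2)=1 g(2,0)=2 g(2,2)=1
t=3: g(3,-3)=1 g(3,-1)=3 g(3,1)=3 g(3,3)=1
t=4: g(4,-4)=1 g(4,-2)=4 g(4,0)=6 g(4,2)=4 g(4,4)=1
t=5: g(5,-5)=1 g(5,-3)=5 g(5,-1)=10 g(5,1)=10 g(5,3)=5
t=6: g(6,-6)=1 g(6,-4)=6 g(6,-2)=15 g(6,0)=20 g(6,2)=15 g(6,4)=5
t=7: g(7,-7)=1 g(7,-5)=7 g(7,-3)=21 g(7,-1)=35 g(7,1)=35 g(7,3)=20
t=8: g(8,-8)=1 g(8,-6)=8 g(8,-4)=28 g(8,-2)=56 g(8,0)=70 g(8,2)=55 g(8,4)=20
t=9: g(9,-9)=1 g(9,-7)=9 g(9,-5)=36 g(9,-3)=84 g(9,-1)=126 g(9,1)=125 g(9,3)=75
t=10: g(10,-10)=1 g(10,-8)=10 g(10,-6)=45 g(10,-4)=120 g(10,-2)=210 g(10,0)=251 g(10,2)=200 g(10,4)=75
t=11: g(11,-11)=1 g(11,-9)=11 g(11,-7)=55 g(11,-5)=165 g(11,-3)=330 g(11,-1)=461 g(11,1)=451 g(11,3)=275
t=12: g(12,-12)=1 g(12,-10)=12 g(12,-8)=66 g(12,-6)=220 g(12,-4)=495 g(12,-2)=791 g(12,0)=912 g(12,2)=726 g(12,4)=275
t=13: g(13,-13)=1 g(13,-11)=13 g(13,-9)=78 g(13,-7)=286 g(13,-5)=715 g(13,-3)=1286 g(13,-1)=1703 g(13,1)=1638 g(13,3)=1001
t=14: g(14,-14)=1 g(14,-12)=14 g(14,-10)=91 g(14,-8)=364 g(14,-6)=1001 g(14,-4)=2001 g(14,-2)=2989 g(14,0)=3341 g(14,2)=2639 g(14,4)=1001
t=15: g(15,-15)=1 g(15,-13)=15 g(15,-11)=105 g(15,-9)=455 g(15,-7)=1365 g(15,-5)=3002 g(15,-3)=4990 g(15,-1)=6330 g(15,1)=5980 g(15,3)=3640
t=16: g(16,-16)=1 g(16,-14)=16 g(16,-12)=120 g(16,-10)=560 g(16,-8)=1820 g(16,-6)=4367 g(16,-4)=7992 g(16,-2)=11320 g(16,0)=12310 g(16,2)=9620 g(16,4)=3640
t=17: g(17,-17)=1 g(17,-15)=17 g(17,-13)=136 g(17,-11)=680 g(17,-9)=2380 g(17,-7)=6187 g(17,-5)=12359 g(17,-3)=19312 g(17,-1)=23630 g(17,1)=21930 g(17,3)=13260
t=18: g(18,-18)=1 g(18,-16)=18 g(18,-14)=153 g(18,-12)=816 g(18,-10)=3060 g(18,-8)=8567 g(18,-6)=18546 g(18,-4)=31671 g(18,-2)=42942 g(18,0)=45560 g(18,2)=35190 g(18,4)=13260
t=19: g(19,-19)=1 g(19,-17)=19 g(19,-15)=171 g(19,-13)=969 g(19,-11)=3876 g(19,-9)=11627 g(19,-7)=27113 g(19,-5)=50217 g(19,-3)=74613 g(19,-1)=88502 g(19,1)=80750 g(19,3)=48450
t=20: g(20,-20)=1 g(20,-18)=20 g(20,-16)=190 g(20,-14)=1140 g(20,-12)=4845 g(20,-10)=15503 g(20,-8)=38740 g(20,-6)=77330 g(20,-4)=124830 g(20,-2)=163115 g(20,0)=169252 g(20,2)=129200 g(20,4)=48450
t=21: g(21,-21)=1 g(21,-19)=21 g(21,-17)=210 g(21,-15)=1330 g(21,-13)=5985 g(21,-11)=20348 g(21,-9)=54243 g(21,-7)=116070 g(21,-5)=202160 g(21,-3)=287945 g(21,-1)=332367 g(21,1)=298452 g(21,3)=177650
t=22: g(22,-22)=1 g(22,-20)=22 g(22,-18)=231 g(22,-16)=1540 g(22,-14)=7315 g(22,-12)=26333 g(22,-10)=74591 g(22,-8)=170313 g(22,-6)=318230 g(22,-4)=490105 g(22,-2)=620312 g(22,0)=630819 g(22,2)=476102 g(22,4)=177650
t=23: g(23,-23)=1 g(23,-21)=23 g(23,-19)=253 g(23,-17)=1771 g(23,-15)=8855 g(23,-13)=33648 g(23,-11)=100924 g(23,-9)=244904 g(23,-7)=488543 g(23,-5)=808335 g(23,-3)=1110417 g(23,-1)=1251131 g(23,1)=1106921 g(23,3)=653752
Paths never hitting 5: Σ_s g(23,s) = 5809478
Paths hitting 5: 2^23 - 5809478 = 2579130
P = 2579130/8388608 = 1289565/4194304

Answer: 1289565/4194304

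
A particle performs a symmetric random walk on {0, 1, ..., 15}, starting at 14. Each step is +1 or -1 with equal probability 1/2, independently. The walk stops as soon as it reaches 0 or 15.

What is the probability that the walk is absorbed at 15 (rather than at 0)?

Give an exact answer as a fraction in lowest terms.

Symmetric walk (p = 1/2): the harmonic-function argument gives P(hit 15 before 0 | start at 14) = a/N.
P = 14/15 = 14/15

Answer: 14/15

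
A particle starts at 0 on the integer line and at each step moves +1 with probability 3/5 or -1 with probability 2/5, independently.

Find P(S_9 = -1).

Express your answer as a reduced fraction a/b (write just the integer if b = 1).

Answer: 326592/1953125

Derivation:
To reach position -1 after 9 steps: need 4 steps of +1 and 5 steps of -1.
Number of such sequences: C(9,4) = 126
Each has probability (3/5)^4 · (2/5)^5 = 2592/1953125
P = 126 · 2592/1953125 = 326592/1953125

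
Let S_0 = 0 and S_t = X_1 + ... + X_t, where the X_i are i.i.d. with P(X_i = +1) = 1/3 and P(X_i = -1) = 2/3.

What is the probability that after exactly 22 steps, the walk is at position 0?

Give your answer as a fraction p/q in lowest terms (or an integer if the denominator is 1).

Answer: 481574912/10460353203

Derivation:
To be at 0 after 22 steps: need exactly 11 steps of +1 and 11 of -1.
Number of such sequences: C(22,11) = 705432
Each has probability (1/3)^11 · (2/3)^11 = 2048/31381059609
P = 705432 · 2048/31381059609 = 481574912/10460353203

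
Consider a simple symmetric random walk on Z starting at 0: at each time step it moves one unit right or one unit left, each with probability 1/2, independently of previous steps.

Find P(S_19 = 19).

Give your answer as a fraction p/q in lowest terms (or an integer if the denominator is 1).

To reach position 19 after 19 steps: need 19 steps of +1 and 0 of -1.
Favorable paths: C(19,19) = 1
Total paths: 2^19 = 524288
P = 1/524288 = 1/524288

Answer: 1/524288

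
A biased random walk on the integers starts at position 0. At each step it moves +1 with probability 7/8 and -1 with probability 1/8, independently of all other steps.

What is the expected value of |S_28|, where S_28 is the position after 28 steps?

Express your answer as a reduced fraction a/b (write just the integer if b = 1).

S_28 takes values m ≡ 0 (mod 2) with |m| ≤ 28; P(S_28=m) = C(28,(28+m)/2) · (7/8)^((28+m)/2) · (1/8)^((28-m)/2).
Distribution: P(S=-28)=1/19342813113834066795298816, P(S=-26)=49/4835703278458516698824704, P(S=-24)=9261/9671406556917033397649408, P(S=-22)=280917/4835703278458516698824704, P(S=-20)=49160475/19342813113834066795298816, P(S=-18)=206473995/2417851639229258349412352, P(S=-16)=11080771065/4835703278458516698824704, P(S=-14)=121888481715/2417851639229258349412352, P(S=-12)=17917606812105/19342813113834066795298816, P(S=-10)=69679582047075/4835703278458516698824704, P(S=-8)=1853476882452195/9671406556917033397649408, P(S=-6)=10615367599498935/4835703278458516698824704, P(S=-4)=421076248113457755/19342813113834066795298816, P(S=-2)=226733364368784945/1208925819614629174706176, P(S=0)=3401000465531774175/2417851639229258349412352, P(S=2)=11109934854070462305/1208925819614629174706176, P(S=4)=1011004071720412069755/19342813113834066795298816, P(S=6)=1248887382713450203815/4835703278458516698824704, P(S=8)=10684925385437296188195/9671406556917033397649408, P(S=10)=19682757288963440346675/4835703278458516698824704, P(S=12)=248002741840939348368105/19342813113834066795298816, P(S=14)=82667580613646449456035/2417851639229258349412352, P(S=16)=368246495460788729395065/4835703278458516698824704, P(S=18)=336225061072894057273755/2417851639229258349412352, P(S=20)=3922625712517097334860475/19342813113834066795298816, P(S=22)=1098335199504787253760933/4835703278458516698824704, P(S=24)=1774233783815425563767661/9671406556917033397649408, P(S=26)=459986536544739960976801/4835703278458516698824704, P(S=28)=459986536544739960976801/19342813113834066795298816
E[|S_28|] = Σ_m |m|·P(S_28=m) = 12693721682654462006022501/604462909807314587353088

Answer: 12693721682654462006022501/604462909807314587353088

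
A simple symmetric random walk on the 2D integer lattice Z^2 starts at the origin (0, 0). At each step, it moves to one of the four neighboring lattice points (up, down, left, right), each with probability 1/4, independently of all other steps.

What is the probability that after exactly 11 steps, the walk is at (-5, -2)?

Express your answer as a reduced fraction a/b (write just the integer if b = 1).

Let h be the number of horizontal steps (so 11-h are vertical). To end at (-5,-2) need (h-5)/2 right-steps and ((11-h)-2)/2 up-steps.
Sum over h with 5 ≤ h ≤ 9, h ≡ 1 (mod 2), 11-h ≡ 0 (mod 2):
h=5: C(11,5)·C(5,0)·C(6,2) = 462·1·15 = 6930
h=7: C(11,7)·C(7,1)·C(4,1) = 330·7·4 = 9240
h=9: C(11,9)·C(9,2)·C(2,0) = 55·36·1 = 1980
Total favorable: 18150
Total paths: 4^11 = 4194304
P = 18150/4194304 = 9075/2097152

Answer: 9075/2097152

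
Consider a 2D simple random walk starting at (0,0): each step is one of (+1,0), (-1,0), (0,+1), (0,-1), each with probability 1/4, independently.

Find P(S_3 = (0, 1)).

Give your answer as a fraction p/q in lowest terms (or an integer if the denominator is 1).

Let h be the number of horizontal steps (so 3-h are vertical). To end at (0,1) need (h+0)/2 right-steps and ((3-h)+1)/2 up-steps.
Sum over h with 0 ≤ h ≤ 2, h ≡ 0 (mod 2), 3-h ≡ 1 (mod 2):
h=0: C(3,0)·C(0,0)·C(3,2) = 1·1·3 = 3
h=2: C(3,2)·C(2,1)·C(1,1) = 3·2·1 = 6
Total favorable: 9
Total paths: 4^3 = 64
P = 9/64 = 9/64

Answer: 9/64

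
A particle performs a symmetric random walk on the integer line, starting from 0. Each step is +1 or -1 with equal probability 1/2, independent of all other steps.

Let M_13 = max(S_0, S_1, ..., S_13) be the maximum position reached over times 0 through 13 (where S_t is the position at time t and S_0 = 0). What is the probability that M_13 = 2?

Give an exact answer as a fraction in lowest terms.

Answer: 1287/8192

Derivation:
Let M_13 = max(S_0,...,S_13). Use the reflection principle: for j ≥ 1, #{paths with M_13 ≥ j} = #{S_13 ≥ j} + #{S_13 ≥ j+1}.
By reflection, #{M_13 ≥ 2} = #{S_13 ≥ 2} + #{S_13 ≥ 3} = 2380 + 2380 = 4760.
#{M_13 ≥ 3} = #{S_13 ≥ 3} + #{S_13 ≥ 4} = 2380 + 1093 = 3473.
#{M_13 = 2} = 4760 - 3473 = 1287.
P(M_13 = 2) = 1287/8192 = 1287/8192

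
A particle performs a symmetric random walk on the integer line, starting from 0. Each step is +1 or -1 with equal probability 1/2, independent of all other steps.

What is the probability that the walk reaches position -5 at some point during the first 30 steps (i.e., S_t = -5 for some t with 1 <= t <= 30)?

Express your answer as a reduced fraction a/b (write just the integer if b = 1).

Answer: 194129627/536870912

Derivation:
Count via complement. Let g(t,s) = #length-t paths at position s with S_1..S_t all ≠ -5.
g(t,s) = g(t-1,s-1) + g(t-1,s+1) for s ≠ -5; g(t,-5) = 0.
t=0: g(0,0)=1
t=1: g(1,-1)=1 g(1,1)=1
t=2: g(2,-2)=1 g(2,0)=2 g(2,2)=1
t=3: g(3,-3)=1 g(3,-1)=3 g(3,1)=3 g(3,3)=1
t=4: g(4,-4)=1 g(4,-2)=4 g(4,0)=6 g(4,2)=4 g(4,4)=1
t=5: g(5,-3)=5 g(5,-1)=10 g(5,1)=10 g(5,3)=5 g(5,5)=1
t=6: g(6,-4)=5 g(6,-2)=15 g(6,0)=20 g(6,2)=15 g(6,4)=6 g(6,6)=1
t=7: g(7,-3)=20 g(7,-1)=35 g(7,1)=35 g(7,3)=21 g(7,5)=7 g(7,7)=1
t=8: g(8,-4)=20 g(8,-2)=55 g(8,0)=70 g(8,2)=56 g(8,4)=28 g(8,6)=8 g(8,8)=1
t=9: g(9,-3)=75 g(9,-1)=125 g(9,1)=126 g(9,3)=84 g(9,5)=36 g(9,7)=9 g(9,9)=1
t=10: g(10,-4)=75 g(10,-2)=200 g(10,0)=251 g(10,2)=210 g(10,4)=120 g(10,6)=45 g(10,8)=10 g(10,10)=1
t=11: g(11,-3)=275 g(11,-1)=451 g(11,1)=461 g(11,3)=330 g(11,5)=165 g(11,7)=55 g(11,9)=11 g(11,11)=1
t=12: g(12,-4)=275 g(12,-2)=726 g(12,0)=912 g(12,2)=791 g(12,4)=495 g(12,6)=220 g(12,8)=66 g(12,10)=12 g(12,12)=1
t=13: g(13,-3)=1001 g(13,-1)=1638 g(13,1)=1703 g(13,3)=1286 g(13,5)=715 g(13,7)=286 g(13,9)=78 g(13,11)=13 g(13,13)=1
t=14: g(14,-4)=1001 g(14,-2)=2639 g(14,0)=3341 g(14,2)=2989 g(14,4)=2001 g(14,6)=1001 g(14,8)=364 g(14,10)=91 g(14,12)=14 g(14,14)=1
t=15: g(15,-3)=3640 g(15,-1)=5980 g(15,1)=6330 g(15,3)=4990 g(15,5)=3002 g(15,7)=1365 g(15,9)=455 g(15,11)=105 g(15,13)=15 g(15,15)=1
t=16: g(16,-4)=3640 g(16,-2)=9620 g(16,0)=12310 g(16,2)=11320 g(16,4)=7992 g(16,6)=4367 g(16,8)=1820 g(16,10)=560 g(16,12)=120 g(16,14)=16 g(16,16)=1
t=17: g(17,-3)=13260 g(17,-1)=21930 g(17,1)=23630 g(17,3)=19312 g(17,5)=12359 g(17,7)=6187 g(17,9)=2380 g(17,11)=680 g(17,13)=136 g(17,15)=17 g(17,17)=1
t=18: g(18,-4)=13260 g(18,-2)=35190 g(18,0)=45560 g(18,2)=42942 g(18,4)=31671 g(18,6)=18546 g(18,8)=8567 g(18,10)=3060 g(18,12)=816 g(18,14)=153 g(18,16)=18 g(18,18)=1
t=19: g(19,-3)=48450 g(19,-1)=80750 g(19,1)=88502 g(19,3)=74613 g(19,5)=50217 g(19,7)=27113 g(19,9)=11627 g(19,11)=3876 g(19,13)=969 g(19,15)=171 g(19,17)=19 g(19,19)=1
t=20: g(20,-4)=48450 g(20,-2)=129200 g(20,0)=169252 g(20,2)=163115 g(20,4)=124830 g(20,6)=77330 g(20,8)=38740 g(20,10)=15503 g(20,12)=4845 g(20,14)=1140 g(20,16)=190 g(20,18)=20 g(20,20)=1
t=21: g(21,-3)=177650 g(21,-1)=298452 g(21,1)=332367 g(21,3)=287945 g(21,5)=202160 g(21,7)=116070 g(21,9)=54243 g(21,11)=20348 g(21,13)=5985 g(21,15)=1330 g(21,17)=210 g(21,19)=21 g(21,21)=1
t=22: g(22,-4)=177650 g(22,-2)=476102 g(22,0)=630819 g(22,2)=620312 g(22,4)=490105 g(22,6)=318230 g(22,8)=170313 g(22,10)=74591 g(22,12)=26333 g(22,14)=7315 g(22,16)=1540 g(22,18)=231 g(22,20)=22 g(22,22)=1
t=23: g(23,-3)=653752 g(23,-1)=1106921 g(23,1)=1251131 g(23,3)=1110417 g(23,5)=808335 g(23,7)=488543 g(23,9)=244904 g(23,11)=100924 g(23,13)=33648 g(23,15)=8855 g(23,17)=1771 g(23,19)=253 g(23,21)=23 g(23,23)=1
t=24: g(24,-4)=653752 g(24,-2)=1760673 g(24,0)=2358052 g(24,2)=2361548 g(24,4)=1918752 g(24,6)=1296878 g(24,8)=733447 g(24,10)=345828 g(24,12)=134572 g(24,14)=42503 g(24,16)=10626 g(24,18)=2024 g(24,20)=276 g(24,22)=24 g(24,24)=1
t=25: g(25,-3)=2414425 g(25,-1)=4118725 g(25,1)=4719600 g(25,3)=4280300 g(25,5)=3215630 g(25,7)=2030325 g(25,9)=1079275 g(25,11)=480400 g(25,13)=177075 g(25,15)=53129 g(25,17)=12650 g(25,19)=2300 g(25,21)=300 g(25,23)=25 g(25,25)=1
t=26: g(26,-4)=2414425 g(26,-2)=6533150 g(26,0)=8838325 g(26,2)=8999900 g(26,4)=7495930 g(26,6)=5245955 g(26,8)=3109600 g(26,10)=1559675 g(26,12)=657475 g(26,14)=230204 g(26,16)=65779 g(26,18)=14950 g(26,20)=2600 g(26,22)=325 g(26,24)=26 g(26,26)=1
t=27: g(27,-3)=8947575 g(27,-1)=15371475 g(27,1)=17838225 g(27,3)=16495830 g(27,5)=12741885 g(27,7)=8355555 g(27,9)=4669275 g(27,11)=2217150 g(27,13)=887679 g(27,15)=295983 g(27,17)=80729 g(27,19)=17550 g(27,21)=2925 g(27,23)=351 g(27,25)=27 g(27,27)=1
t=28: g(28,-4)=8947575 g(28,-2)=24319050 g(28,0)=33209700 g(28,2)=34334055 g(28,4)=29237715 g(28,6)=21097440 g(28,8)=13024830 g(28,10)=6886425 g(28,12)=3104829 g(28,14)=1183662 g(28,16)=376712 g(28,18)=98279 g(28,20)=20475 g(28,22)=3276 g(28,24)=378 g(28,26)=28 g(28,28)=1
t=29: g(29,-3)=33266625 g(29,-1)=57528750 g(29,1)=67543755 g(29,3)=63571770 g(29,5)=50335155 g(29,7)=34122270 g(29,9)=19911255 g(29,11)=9991254 g(29,13)=4288491 g(29,15)=1560374 g(29,17)=474991 g(29,19)=118754 g(29,21)=23751 g(29,23)=3654 g(29,25)=406 g(29,27)=29 g(29,29)=1
t=30: g(30,-4)=33266625 g(30,-2)=90795375 g(30,0)=125072505 g(30,2)=131115525 g(30,4)=113906925 g(30,6)=84457425 g(30,8)=54033525 g(30,10)=29902509 g(30,12)=14279745 g(30,14)=5848865 g(30,16)=2035365 g(30,18)=593745 g(30,20)=142505 g(30,22)=27405 g(30,24)=4060 g(30,26)=435 g(30,28)=30 g(30,30)=1
Paths never hitting -5: Σ_s g(30,s) = 685482570
Paths hitting -5: 2^30 - 685482570 = 388259254
P = 388259254/1073741824 = 194129627/536870912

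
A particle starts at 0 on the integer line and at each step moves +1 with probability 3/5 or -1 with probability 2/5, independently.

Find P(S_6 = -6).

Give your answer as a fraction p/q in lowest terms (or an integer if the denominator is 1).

To reach position -6 after 6 steps: need 0 steps of +1 and 6 steps of -1.
Number of such sequences: C(6,0) = 1
Each has probability (3/5)^0 · (2/5)^6 = 64/15625
P = 1 · 64/15625 = 64/15625

Answer: 64/15625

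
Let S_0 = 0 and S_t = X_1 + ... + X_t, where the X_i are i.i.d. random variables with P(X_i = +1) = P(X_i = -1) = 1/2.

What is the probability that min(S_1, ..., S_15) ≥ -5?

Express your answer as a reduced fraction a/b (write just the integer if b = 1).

Let f(t,s) = #length-t paths at position s with S_1..S_t all ≥ -5.
f(t,s) = f(t-1,s-1) + f(t-1,s+1) for s ≥ -5; f(t,s) = 0 for s < -5.
t=0: f(0,0)=1
t=1: f(1,-1)=1 f(1,1)=1
t=2: f(2,-2)=1 f(2,0)=2 f(2,2)=1
t=3: f(3,-3)=1 f(3,-1)=3 f(3,1)=3 f(3,3)=1
t=4: f(4,-4)=1 f(4,-2)=4 f(4,0)=6 f(4,2)=4 f(4,4)=1
t=5: f(5,-5)=1 f(5,-3)=5 f(5,-1)=10 f(5,1)=10 f(5,3)=5 f(5,5)=1
t=6: f(6,-4)=6 f(6,-2)=15 f(6,0)=20 f(6,2)=15 f(6,4)=6 f(6,6)=1
t=7: f(7,-5)=6 f(7,-3)=21 f(7,-1)=35 f(7,1)=35 f(7,3)=21 f(7,5)=7 f(7,7)=1
t=8: f(8,-4)=27 f(8,-2)=56 f(8,0)=70 f(8,2)=56 f(8,4)=28 f(8,6)=8 f(8,8)=1
t=9: f(9,-5)=27 f(9,-3)=83 f(9,-1)=126 f(9,1)=126 f(9,3)=84 f(9,5)=36 f(9,7)=9 f(9,9)=1
t=10: f(10,-4)=110 f(10,-2)=209 f(10,0)=252 f(10,2)=210 f(10,4)=120 f(10,6)=45 f(10,8)=10 f(10,10)=1
t=11: f(11,-5)=110 f(11,-3)=319 f(11,-1)=461 f(11,1)=462 f(11,3)=330 f(11,5)=165 f(11,7)=55 f(11,9)=11 f(11,11)=1
t=12: f(12,-4)=429 f(12,-2)=780 f(12,0)=923 f(12,2)=792 f(12,4)=495 f(12,6)=220 f(12,8)=66 f(12,10)=12 f(12,12)=1
t=13: f(13,-5)=429 f(13,-3)=1209 f(13,-1)=1703 f(13,1)=1715 f(13,3)=1287 f(13,5)=715 f(13,7)=286 f(13,9)=78 f(13,11)=13 f(13,13)=1
t=14: f(14,-4)=1638 f(14,-2)=2912 f(14,0)=3418 f(14,2)=3002 f(14,4)=2002 f(14,6)=1001 f(14,8)=364 f(14,10)=91 f(14,12)=14 f(14,14)=1
t=15: f(15,-5)=1638 f(15,-3)=4550 f(15,-1)=6330 f(15,1)=6420 f(15,3)=5004 f(15,5)=3003 f(15,7)=1365 f(15,9)=455 f(15,11)=105 f(15,13)=15 f(15,15)=1
Σ_s f(15,s) = 28886
P = 28886/32768 = 14443/16384

Answer: 14443/16384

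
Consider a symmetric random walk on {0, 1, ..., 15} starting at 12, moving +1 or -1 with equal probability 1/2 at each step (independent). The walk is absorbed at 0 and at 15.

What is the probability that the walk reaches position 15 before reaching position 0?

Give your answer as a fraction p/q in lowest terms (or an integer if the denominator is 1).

Symmetric walk (p = 1/2): the harmonic-function argument gives P(hit 15 before 0 | start at 12) = a/N.
P = 12/15 = 4/5

Answer: 4/5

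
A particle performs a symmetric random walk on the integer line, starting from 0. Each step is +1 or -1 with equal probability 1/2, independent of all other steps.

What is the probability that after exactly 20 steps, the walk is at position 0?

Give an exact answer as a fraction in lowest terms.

Answer: 46189/262144

Derivation:
To return to 0 after 20 steps: need exactly 10 steps of +1 and 10 of -1.
Favorable paths: C(20,10) = 184756
Total paths: 2^20 = 1048576
P = 184756/1048576 = 46189/262144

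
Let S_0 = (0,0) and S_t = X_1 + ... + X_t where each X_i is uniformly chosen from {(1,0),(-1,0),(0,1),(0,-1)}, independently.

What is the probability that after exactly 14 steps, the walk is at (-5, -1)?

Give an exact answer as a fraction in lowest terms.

Let h be the number of horizontal steps (so 14-h are vertical). To end at (-5,-1) need (h-5)/2 right-steps and ((14-h)-1)/2 up-steps.
Sum over h with 5 ≤ h ≤ 13, h ≡ 1 (mod 2), 14-h ≡ 1 (mod 2):
h=5: C(14,5)·C(5,0)·C(9,4) = 2002·1·126 = 252252
h=7: C(14,7)·C(7,1)·C(7,3) = 3432·7·35 = 840840
h=9: C(14,9)·C(9,2)·C(5,2) = 2002·36·10 = 720720
h=11: C(14,11)·C(11,3)·C(3,1) = 364·165·3 = 180180
h=13: C(14,13)·C(13,4)·C(1,0) = 14·715·1 = 10010
Total favorable: 2004002
Total paths: 4^14 = 268435456
P = 2004002/268435456 = 1002001/134217728

Answer: 1002001/134217728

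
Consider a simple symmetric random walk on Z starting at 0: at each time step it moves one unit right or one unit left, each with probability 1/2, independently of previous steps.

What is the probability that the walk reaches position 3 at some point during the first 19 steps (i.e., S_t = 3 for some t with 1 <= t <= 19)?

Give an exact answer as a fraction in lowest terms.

Count via complement. Let g(t,s) = #length-t paths at position s with S_1..S_t all ≠ 3.
g(t,s) = g(t-1,s-1) + g(t-1,s+1) for s ≠ 3; g(t,3) = 0.
t=0: g(0,0)=1
t=1: g(1,-1)=1 g(1,1)=1
t=2: g(2,-2)=1 g(2,0)=2 g(2,2)=1
t=3: g(3,-3)=1 g(3,-1)=3 g(3,1)=3
t=4: g(4,-4)=1 g(4,-2)=4 g(4,0)=6 g(4,2)=3
t=5: g(5,-5)=1 g(5,-3)=5 g(5,-1)=10 g(5,1)=9
t=6: g(6,-6)=1 g(6,-4)=6 g(6,-2)=15 g(6,0)=19 g(6,2)=9
t=7: g(7,-7)=1 g(7,-5)=7 g(7,-3)=21 g(7,-1)=34 g(7,1)=28
t=8: g(8,-8)=1 g(8,-6)=8 g(8,-4)=28 g(8,-2)=55 g(8,0)=62 g(8,2)=28
t=9: g(9,-9)=1 g(9,-7)=9 g(9,-5)=36 g(9,-3)=83 g(9,-1)=117 g(9,1)=90
t=10: g(10,-10)=1 g(10,-8)=10 g(10,-6)=45 g(10,-4)=119 g(10,-2)=200 g(10,0)=207 g(10,2)=90
t=11: g(11,-11)=1 g(11,-9)=11 g(11,-7)=55 g(11,-5)=164 g(11,-3)=319 g(11,-1)=407 g(11,1)=297
t=12: g(12,-12)=1 g(12,-10)=12 g(12,-8)=66 g(12,-6)=219 g(12,-4)=483 g(12,-2)=726 g(12,0)=704 g(12,2)=297
t=13: g(13,-13)=1 g(13,-11)=13 g(13,-9)=78 g(13,-7)=285 g(13,-5)=702 g(13,-3)=1209 g(13,-1)=1430 g(13,1)=1001
t=14: g(14,-14)=1 g(14,-12)=14 g(14,-10)=91 g(14,-8)=363 g(14,-6)=987 g(14,-4)=1911 g(14,-2)=2639 g(14,0)=2431 g(14,2)=1001
t=15: g(15,-15)=1 g(15,-13)=15 g(15,-11)=105 g(15,-9)=454 g(15,-7)=1350 g(15,-5)=2898 g(15,-3)=4550 g(15,-1)=5070 g(15,1)=3432
t=16: g(16,-16)=1 g(16,-14)=16 g(16,-12)=120 g(16,-10)=559 g(16,-8)=1804 g(16,-6)=4248 g(16,-4)=7448 g(16,-2)=9620 g(16,0)=8502 g(16,2)=3432
t=17: g(17,-17)=1 g(17,-15)=17 g(17,-13)=136 g(17,-11)=679 g(17,-9)=2363 g(17,-7)=6052 g(17,-5)=11696 g(17,-3)=17068 g(17,-1)=18122 g(17,1)=11934
t=18: g(18,-18)=1 g(18,-16)=18 g(18,-14)=153 g(18,-12)=815 g(18,-10)=3042 g(18,-8)=8415 g(18,-6)=17748 g(18,-4)=28764 g(18,-2)=35190 g(18,0)=30056 g(18,2)=11934
t=19: g(19,-19)=1 g(19,-17)=19 g(19,-15)=171 g(19,-13)=968 g(19,-11)=3857 g(19,-9)=11457 g(19,-7)=26163 g(19,-5)=46512 g(19,-3)=63954 g(19,-1)=65246 g(19,1)=41990
Paths never hitting 3: Σ_s g(19,s) = 260338
Paths hitting 3: 2^19 - 260338 = 263950
P = 263950/524288 = 131975/262144

Answer: 131975/262144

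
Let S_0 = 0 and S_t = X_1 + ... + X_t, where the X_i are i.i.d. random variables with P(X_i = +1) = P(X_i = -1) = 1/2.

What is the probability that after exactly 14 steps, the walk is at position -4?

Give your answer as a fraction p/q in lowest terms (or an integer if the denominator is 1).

To reach position -4 after 14 steps: need 5 steps of +1 and 9 of -1.
Favorable paths: C(14,5) = 2002
Total paths: 2^14 = 16384
P = 2002/16384 = 1001/8192

Answer: 1001/8192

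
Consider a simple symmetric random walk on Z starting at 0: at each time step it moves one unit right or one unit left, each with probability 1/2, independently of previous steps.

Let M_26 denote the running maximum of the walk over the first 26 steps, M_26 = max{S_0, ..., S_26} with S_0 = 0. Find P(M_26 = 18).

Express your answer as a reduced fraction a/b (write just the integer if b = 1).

Answer: 7475/33554432

Derivation:
Let M_26 = max(S_0,...,S_26). Use the reflection principle: for j ≥ 1, #{paths with M_26 ≥ j} = #{S_26 ≥ j} + #{S_26 ≥ j+1}.
By reflection, #{M_26 ≥ 18} = #{S_26 ≥ 18} + #{S_26 ≥ 19} = 17902 + 2952 = 20854.
#{M_26 ≥ 19} = #{S_26 ≥ 19} + #{S_26 ≥ 20} = 2952 + 2952 = 5904.
#{M_26 = 18} = 20854 - 5904 = 14950.
P(M_26 = 18) = 14950/67108864 = 7475/33554432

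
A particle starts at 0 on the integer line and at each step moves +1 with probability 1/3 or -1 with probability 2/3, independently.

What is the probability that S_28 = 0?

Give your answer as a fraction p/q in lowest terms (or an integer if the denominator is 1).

Answer: 24343347200/847288609443

Derivation:
To be at 0 after 28 steps: need exactly 14 steps of +1 and 14 of -1.
Number of such sequences: C(28,14) = 40116600
Each has probability (1/3)^14 · (2/3)^14 = 16384/22876792454961
P = 40116600 · 16384/22876792454961 = 24343347200/847288609443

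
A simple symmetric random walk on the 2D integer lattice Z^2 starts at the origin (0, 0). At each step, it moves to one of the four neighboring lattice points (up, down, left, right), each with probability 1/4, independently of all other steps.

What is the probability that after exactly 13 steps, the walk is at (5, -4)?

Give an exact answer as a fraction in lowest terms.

Answer: 16731/8388608

Derivation:
Let h be the number of horizontal steps (so 13-h are vertical). To end at (5,-4) need (h+5)/2 right-steps and ((13-h)-4)/2 up-steps.
Sum over h with 5 ≤ h ≤ 9, h ≡ 1 (mod 2), 13-h ≡ 0 (mod 2):
h=5: C(13,5)·C(5,5)·C(8,2) = 1287·1·28 = 36036
h=7: C(13,7)·C(7,6)·C(6,1) = 1716·7·6 = 72072
h=9: C(13,9)·C(9,7)·C(4,0) = 715·36·1 = 25740
Total favorable: 133848
Total paths: 4^13 = 67108864
P = 133848/67108864 = 16731/8388608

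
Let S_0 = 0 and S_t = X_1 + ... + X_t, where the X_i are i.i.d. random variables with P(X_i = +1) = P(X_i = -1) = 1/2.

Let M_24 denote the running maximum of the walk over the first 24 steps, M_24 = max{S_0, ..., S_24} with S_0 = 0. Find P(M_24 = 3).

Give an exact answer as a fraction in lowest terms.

Answer: 245157/2097152

Derivation:
Let M_24 = max(S_0,...,S_24). Use the reflection principle: for j ≥ 1, #{paths with M_24 ≥ j} = #{S_24 ≥ j} + #{S_24 ≥ j+1}.
By reflection, #{M_24 ≥ 3} = #{S_24 ≥ 3} + #{S_24 ≥ 4} = 4540386 + 4540386 = 9080772.
#{M_24 ≥ 4} = #{S_24 ≥ 4} + #{S_24 ≥ 5} = 4540386 + 2579130 = 7119516.
#{M_24 = 3} = 9080772 - 7119516 = 1961256.
P(M_24 = 3) = 1961256/16777216 = 245157/2097152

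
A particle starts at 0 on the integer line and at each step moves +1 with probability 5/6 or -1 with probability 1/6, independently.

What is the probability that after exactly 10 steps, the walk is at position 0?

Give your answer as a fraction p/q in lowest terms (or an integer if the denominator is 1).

To be at 0 after 10 steps: need exactly 5 steps of +1 and 5 of -1.
Number of such sequences: C(10,5) = 252
Each has probability (5/6)^5 · (1/6)^5 = 3125/60466176
P = 252 · 3125/60466176 = 21875/1679616

Answer: 21875/1679616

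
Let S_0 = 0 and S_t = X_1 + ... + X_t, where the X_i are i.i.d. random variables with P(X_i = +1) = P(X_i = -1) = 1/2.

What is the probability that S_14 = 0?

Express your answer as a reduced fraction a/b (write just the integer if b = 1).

To reach position 0 after 14 steps: need 7 steps of +1 and 7 of -1.
Favorable paths: C(14,7) = 3432
Total paths: 2^14 = 16384
P = 3432/16384 = 429/2048

Answer: 429/2048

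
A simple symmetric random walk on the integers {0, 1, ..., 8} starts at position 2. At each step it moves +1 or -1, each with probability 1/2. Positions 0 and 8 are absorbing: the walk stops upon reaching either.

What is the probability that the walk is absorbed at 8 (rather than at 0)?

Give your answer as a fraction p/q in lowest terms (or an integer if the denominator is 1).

Symmetric walk (p = 1/2): the harmonic-function argument gives P(hit 8 before 0 | start at 2) = a/N.
P = 2/8 = 1/4

Answer: 1/4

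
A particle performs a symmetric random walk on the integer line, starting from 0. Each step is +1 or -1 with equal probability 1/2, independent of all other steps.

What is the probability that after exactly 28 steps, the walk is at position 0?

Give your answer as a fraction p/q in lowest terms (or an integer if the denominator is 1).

To return to 0 after 28 steps: need exactly 14 steps of +1 and 14 of -1.
Favorable paths: C(28,14) = 40116600
Total paths: 2^28 = 268435456
P = 40116600/268435456 = 5014575/33554432

Answer: 5014575/33554432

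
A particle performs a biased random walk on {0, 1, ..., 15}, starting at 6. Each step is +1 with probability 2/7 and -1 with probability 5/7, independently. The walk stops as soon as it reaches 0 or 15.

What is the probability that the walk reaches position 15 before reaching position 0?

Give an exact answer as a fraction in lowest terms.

Answer: 68096/260833721

Derivation:
Biased walk: p = 2/7, q = 5/7, r = q/p = 5/2
Gambler's ruin: P(hit 15 before 0 | start at 6) = (1 - r^a)/(1 - r^N)
r^6 = 15625/64; r^15 = 30517578125/32768
P = (1 - 15625/64) / (1 - 30517578125/32768) = -15561/64 / -30517545357/32768 = 68096/260833721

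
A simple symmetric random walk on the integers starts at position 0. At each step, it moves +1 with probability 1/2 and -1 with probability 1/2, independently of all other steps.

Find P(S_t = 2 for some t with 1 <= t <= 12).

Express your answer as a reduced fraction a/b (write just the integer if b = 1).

Answer: 595/1024

Derivation:
Count via complement. Let g(t,s) = #length-t paths at position s with S_1..S_t all ≠ 2.
g(t,s) = g(t-1,s-1) + g(t-1,s+1) for s ≠ 2; g(t,2) = 0.
t=0: g(0,0)=1
t=1: g(1,-1)=1 g(1,1)=1
t=2: g(2,-2)=1 g(2,0)=2
t=3: g(3,-3)=1 g(3,-1)=3 g(3,1)=2
t=4: g(4,-4)=1 g(4,-2)=4 g(4,0)=5
t=5: g(5,-5)=1 g(5,-3)=5 g(5,-1)=9 g(5,1)=5
t=6: g(6,-6)=1 g(6,-4)=6 g(6,-2)=14 g(6,0)=14
t=7: g(7,-7)=1 g(7,-5)=7 g(7,-3)=20 g(7,-1)=28 g(7,1)=14
t=8: g(8,-8)=1 g(8,-6)=8 g(8,-4)=27 g(8,-2)=48 g(8,0)=42
t=9: g(9,-9)=1 g(9,-7)=9 g(9,-5)=35 g(9,-3)=75 g(9,-1)=90 g(9,1)=42
t=10: g(10,-10)=1 g(10,-8)=10 g(10,-6)=44 g(10,-4)=110 g(10,-2)=165 g(10,0)=132
t=11: g(11,-11)=1 g(11,-9)=11 g(11,-7)=54 g(11,-5)=154 g(11,-3)=275 g(11,-1)=297 g(11,1)=132
t=12: g(12,-12)=1 g(12,-10)=12 g(12,-8)=65 g(12,-6)=208 g(12,-4)=429 g(12,-2)=572 g(12,0)=429
Paths never hitting 2: Σ_s g(12,s) = 1716
Paths hitting 2: 2^12 - 1716 = 2380
P = 2380/4096 = 595/1024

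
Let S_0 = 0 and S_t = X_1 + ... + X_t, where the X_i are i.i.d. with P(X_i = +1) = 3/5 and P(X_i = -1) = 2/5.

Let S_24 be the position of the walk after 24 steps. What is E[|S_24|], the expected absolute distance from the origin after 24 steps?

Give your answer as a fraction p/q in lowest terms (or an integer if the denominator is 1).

S_24 takes values m ≡ 0 (mod 2) with |m| ≤ 24; P(S_24=m) = C(24,(24+m)/2) · (3/5)^((24+m)/2) · (2/5)^((24-m)/2).
Distribution: P(S=-24)=16777216/59604644775390625, P(S=-22)=603979776/59604644775390625, P(S=-20)=10418651136/59604644775390625, P(S=-18)=114605162496/59604644775390625, P(S=-16)=902515654656/59604644775390625, P(S=-14)=5415093927936/59604644775390625, P(S=-12)=25721696157696/59604644775390625, P(S=-10)=99212256608256/59604644775390625, P(S=-8)=316239067938816/59604644775390625, P(S=-6)=843304181170176/59604644775390625, P(S=-4)=1897434407632896/59604644775390625, P(S=-2)=3622374778208256/59604644775390625, P(S=0)=5886359014588416/59604644775390625, P(S=2)=8150343250968576/59604644775390625, P(S=4)=9605761688641536/59604644775390625, P(S=6)=9605761688641536/59604644775390625, P(S=8)=8104861424791296/59604644775390625, P(S=10)=5721078652793856/59604644775390625, P(S=12)=3337295880796416/59604644775390625, P(S=14)=1580824364587776/59604644775390625, P(S=16)=592809136720416/59604644775390625, P(S=18)=169374039062976/59604644775390625, P(S=20)=34644689808336/59604644775390625, P(S=22)=4518872583696/59604644775390625, P(S=24)=282429536481/59604644775390625
E[|S_24|] = Σ_m |m|·P(S_24=m) = 333737383440027192/59604644775390625

Answer: 333737383440027192/59604644775390625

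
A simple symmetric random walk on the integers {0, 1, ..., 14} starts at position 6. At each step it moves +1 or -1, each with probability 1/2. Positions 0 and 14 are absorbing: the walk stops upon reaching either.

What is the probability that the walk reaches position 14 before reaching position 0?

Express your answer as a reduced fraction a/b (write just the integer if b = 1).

Answer: 3/7

Derivation:
Symmetric walk (p = 1/2): the harmonic-function argument gives P(hit 14 before 0 | start at 6) = a/N.
P = 6/14 = 3/7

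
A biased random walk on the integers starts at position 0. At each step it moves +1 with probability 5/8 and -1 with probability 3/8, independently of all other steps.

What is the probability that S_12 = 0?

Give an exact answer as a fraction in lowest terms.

Answer: 2631234375/17179869184

Derivation:
To be at 0 after 12 steps: need exactly 6 steps of +1 and 6 of -1.
Number of such sequences: C(12,6) = 924
Each has probability (5/8)^6 · (3/8)^6 = 11390625/68719476736
P = 924 · 11390625/68719476736 = 2631234375/17179869184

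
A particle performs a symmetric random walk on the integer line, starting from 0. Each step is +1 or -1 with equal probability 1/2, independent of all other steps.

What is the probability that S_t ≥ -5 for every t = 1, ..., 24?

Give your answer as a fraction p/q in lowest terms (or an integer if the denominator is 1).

Let f(t,s) = #length-t paths at position s with S_1..S_t all ≥ -5.
f(t,s) = f(t-1,s-1) + f(t-1,s+1) for s ≥ -5; f(t,s) = 0 for s < -5.
t=0: f(0,0)=1
t=1: f(1,-1)=1 f(1,1)=1
t=2: f(2,-2)=1 f(2,0)=2 f(2,2)=1
t=3: f(3,-3)=1 f(3,-1)=3 f(3,1)=3 f(3,3)=1
t=4: f(4,-4)=1 f(4,-2)=4 f(4,0)=6 f(4,2)=4 f(4,4)=1
t=5: f(5,-5)=1 f(5,-3)=5 f(5,-1)=10 f(5,1)=10 f(5,3)=5 f(5,5)=1
t=6: f(6,-4)=6 f(6,-2)=15 f(6,0)=20 f(6,2)=15 f(6,4)=6 f(6,6)=1
t=7: f(7,-5)=6 f(7,-3)=21 f(7,-1)=35 f(7,1)=35 f(7,3)=21 f(7,5)=7 f(7,7)=1
t=8: f(8,-4)=27 f(8,-2)=56 f(8,0)=70 f(8,2)=56 f(8,4)=28 f(8,6)=8 f(8,8)=1
t=9: f(9,-5)=27 f(9,-3)=83 f(9,-1)=126 f(9,1)=126 f(9,3)=84 f(9,5)=36 f(9,7)=9 f(9,9)=1
t=10: f(10,-4)=110 f(10,-2)=209 f(10,0)=252 f(10,2)=210 f(10,4)=120 f(10,6)=45 f(10,8)=10 f(10,10)=1
t=11: f(11,-5)=110 f(11,-3)=319 f(11,-1)=461 f(11,1)=462 f(11,3)=330 f(11,5)=165 f(11,7)=55 f(11,9)=11 f(11,11)=1
t=12: f(12,-4)=429 f(12,-2)=780 f(12,0)=923 f(12,2)=792 f(12,4)=495 f(12,6)=220 f(12,8)=66 f(12,10)=12 f(12,12)=1
t=13: f(13,-5)=429 f(13,-3)=1209 f(13,-1)=1703 f(13,1)=1715 f(13,3)=1287 f(13,5)=715 f(13,7)=286 f(13,9)=78 f(13,11)=13 f(13,13)=1
t=14: f(14,-4)=1638 f(14,-2)=2912 f(14,0)=3418 f(14,2)=3002 f(14,4)=2002 f(14,6)=1001 f(14,8)=364 f(14,10)=91 f(14,12)=14 f(14,14)=1
t=15: f(15,-5)=1638 f(15,-3)=4550 f(15,-1)=6330 f(15,1)=6420 f(15,3)=5004 f(15,5)=3003 f(15,7)=1365 f(15,9)=455 f(15,11)=105 f(15,13)=15 f(15,15)=1
t=16: f(16,-4)=6188 f(16,-2)=10880 f(16,0)=12750 f(16,2)=11424 f(16,4)=8007 f(16,6)=4368 f(16,8)=1820 f(16,10)=560 f(16,12)=120 f(16,14)=16 f(16,16)=1
t=17: f(17,-5)=6188 f(17,-3)=17068 f(17,-1)=23630 f(17,1)=24174 f(17,3)=19431 f(17,5)=12375 f(17,7)=6188 f(17,9)=2380 f(17,11)=680 f(17,13)=136 f(17,15)=17 f(17,17)=1
t=18: f(18,-4)=23256 f(18,-2)=40698 f(18,0)=47804 f(18,2)=43605 f(18,4)=31806 f(18,6)=18563 f(18,8)=8568 f(18,10)=3060 f(18,12)=816 f(18,14)=153 f(18,16)=18 f(18,18)=1
t=19: f(19,-5)=23256 f(19,-3)=63954 f(19,-1)=88502 f(19,1)=91409 f(19,3)=75411 f(19,5)=50369 f(19,7)=27131 f(19,9)=11628 f(19,11)=3876 f(19,13)=969 f(19,15)=171 f(19,17)=19 f(19,19)=1
t=20: f(20,-4)=87210 f(20,-2)=152456 f(20,0)=179911 f(20,2)=166820 f(20,4)=125780 f(20,6)=77500 f(20,8)=38759 f(20,10)=15504 f(20,12)=4845 f(20,14)=1140 f(20,16)=190 f(20,18)=20 f(20,20)=1
t=21: f(21,-5)=87210 f(21,-3)=239666 f(21,-1)=332367 f(21,1)=346731 f(21,3)=292600 f(21,5)=203280 f(21,7)=116259 f(21,9)=54263 f(21,11)=20349 f(21,13)=5985 f(21,15)=1330 f(21,17)=210 f(21,19)=21 f(21,21)=1
t=22: f(22,-4)=326876 f(22,-2)=572033 f(22,0)=679098 f(22,2)=639331 f(22,4)=495880 f(22,6)=319539 f(22,8)=170522 f(22,10)=74612 f(22,12)=26334 f(22,14)=7315 f(22,16)=1540 f(22,18)=231 f(22,20)=22 f(22,22)=1
t=23: f(23,-5)=326876 f(23,-3)=898909 f(23,-1)=1251131 f(23,1)=1318429 f(23,3)=1135211 f(23,5)=815419 f(23,7)=490061 f(23,9)=245134 f(23,11)=100946 f(23,13)=33649 f(23,15)=8855 f(23,17)=1771 f(23,19)=253 f(23,21)=23 f(23,23)=1
t=24: f(24,-4)=1225785 f(24,-2)=2150040 f(24,0)=2569560 f(24,2)=2453640 f(24,4)=1950630 f(24,6)=1305480 f(24,8)=735195 f(24,10)=346080 f(24,12)=134595 f(24,14)=42504 f(24,16)=10626 f(24,18)=2024 f(24,20)=276 f(24,22)=24 f(24,24)=1
Σ_s f(24,s) = 12926460
P = 12926460/16777216 = 3231615/4194304

Answer: 3231615/4194304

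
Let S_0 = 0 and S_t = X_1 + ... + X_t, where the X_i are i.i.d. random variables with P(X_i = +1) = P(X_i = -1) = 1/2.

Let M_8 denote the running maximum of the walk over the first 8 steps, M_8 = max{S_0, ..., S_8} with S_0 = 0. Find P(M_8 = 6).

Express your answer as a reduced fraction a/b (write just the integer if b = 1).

Answer: 1/32

Derivation:
Let M_8 = max(S_0,...,S_8). Use the reflection principle: for j ≥ 1, #{paths with M_8 ≥ j} = #{S_8 ≥ j} + #{S_8 ≥ j+1}.
By reflection, #{M_8 ≥ 6} = #{S_8 ≥ 6} + #{S_8 ≥ 7} = 9 + 1 = 10.
#{M_8 ≥ 7} = #{S_8 ≥ 7} + #{S_8 ≥ 8} = 1 + 1 = 2.
#{M_8 = 6} = 10 - 2 = 8.
P(M_8 = 6) = 8/256 = 1/32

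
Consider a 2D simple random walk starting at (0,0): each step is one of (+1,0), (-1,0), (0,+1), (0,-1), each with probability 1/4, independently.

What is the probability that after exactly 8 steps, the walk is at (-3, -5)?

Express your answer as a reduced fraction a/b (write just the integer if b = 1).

Let h be the number of horizontal steps (so 8-h are vertical). To end at (-3,-5) need (h-3)/2 right-steps and ((8-h)-5)/2 up-steps.
Sum over h with 3 ≤ h ≤ 3, h ≡ 1 (mod 2), 8-h ≡ 1 (mod 2):
h=3: C(8,3)·C(3,0)·C(5,0) = 56·1·1 = 56
Total favorable: 56
Total paths: 4^8 = 65536
P = 56/65536 = 7/8192

Answer: 7/8192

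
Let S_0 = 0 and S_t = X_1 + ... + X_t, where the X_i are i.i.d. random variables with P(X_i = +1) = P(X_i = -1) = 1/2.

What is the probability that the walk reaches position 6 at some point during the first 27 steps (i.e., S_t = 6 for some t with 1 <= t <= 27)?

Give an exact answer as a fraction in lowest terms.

Count via complement. Let g(t,s) = #length-t paths at position s with S_1..S_t all ≠ 6.
g(t,s) = g(t-1,s-1) + g(t-1,s+1) for s ≠ 6; g(t,6) = 0.
t=0: g(0,0)=1
t=1: g(1,-1)=1 g(1,1)=1
t=2: g(2,-2)=1 g(2,0)=2 g(2,2)=1
t=3: g(3,-3)=1 g(3,-1)=3 g(3,1)=3 g(3,3)=1
t=4: g(4,-4)=1 g(4,-2)=4 g(4,0)=6 g(4,2)=4 g(4,4)=1
t=5: g(5,-5)=1 g(5,-3)=5 g(5,-1)=10 g(5,1)=10 g(5,3)=5 g(5,5)=1
t=6: g(6,-6)=1 g(6,-4)=6 g(6,-2)=15 g(6,0)=20 g(6,2)=15 g(6,4)=6
t=7: g(7,-7)=1 g(7,-5)=7 g(7,-3)=21 g(7,-1)=35 g(7,1)=35 g(7,3)=21 g(7,5)=6
t=8: g(8,-8)=1 g(8,-6)=8 g(8,-4)=28 g(8,-2)=56 g(8,0)=70 g(8,2)=56 g(8,4)=27
t=9: g(9,-9)=1 g(9,-7)=9 g(9,-5)=36 g(9,-3)=84 g(9,-1)=126 g(9,1)=126 g(9,3)=83 g(9,5)=27
t=10: g(10,-10)=1 g(10,-8)=10 g(10,-6)=45 g(10,-4)=120 g(10,-2)=210 g(10,0)=252 g(10,2)=209 g(10,4)=110
t=11: g(11,-11)=1 g(11,-9)=11 g(11,-7)=55 g(11,-5)=165 g(11,-3)=330 g(11,-1)=462 g(11,1)=461 g(11,3)=319 g(11,5)=110
t=12: g(12,-12)=1 g(12,-10)=12 g(12,-8)=66 g(12,-6)=220 g(12,-4)=495 g(12,-2)=792 g(12,0)=923 g(12,2)=780 g(12,4)=429
t=13: g(13,-13)=1 g(13,-11)=13 g(13,-9)=78 g(13,-7)=286 g(13,-5)=715 g(13,-3)=1287 g(13,-1)=1715 g(13,1)=1703 g(13,3)=1209 g(13,5)=429
t=14: g(14,-14)=1 g(14,-12)=14 g(14,-10)=91 g(14,-8)=364 g(14,-6)=1001 g(14,-4)=2002 g(14,-2)=3002 g(14,0)=3418 g(14,2)=2912 g(14,4)=1638
t=15: g(15,-15)=1 g(15,-13)=15 g(15,-11)=105 g(15,-9)=455 g(15,-7)=1365 g(15,-5)=3003 g(15,-3)=5004 g(15,-1)=6420 g(15,1)=6330 g(15,3)=4550 g(15,5)=1638
t=16: g(16,-16)=1 g(16,-14)=16 g(16,-12)=120 g(16,-10)=560 g(16,-8)=1820 g(16,-6)=4368 g(16,-4)=8007 g(16,-2)=11424 g(16,0)=12750 g(16,2)=10880 g(16,4)=6188
t=17: g(17,-17)=1 g(17,-15)=17 g(17,-13)=136 g(17,-11)=680 g(17,-9)=2380 g(17,-7)=6188 g(17,-5)=12375 g(17,-3)=19431 g(17,-1)=24174 g(17,1)=23630 g(17,3)=17068 g(17,5)=6188
t=18: g(18,-18)=1 g(18,-16)=18 g(18,-14)=153 g(18,-12)=816 g(18,-10)=3060 g(18,-8)=8568 g(18,-6)=18563 g(18,-4)=31806 g(18,-2)=43605 g(18,0)=47804 g(18,2)=40698 g(18,4)=23256
t=19: g(19,-19)=1 g(19,-17)=19 g(19,-15)=171 g(19,-13)=969 g(19,-11)=3876 g(19,-9)=11628 g(19,-7)=27131 g(19,-5)=50369 g(19,-3)=75411 g(19,-1)=91409 g(19,1)=88502 g(19,3)=63954 g(19,5)=23256
t=20: g(20,-20)=1 g(20,-18)=20 g(20,-16)=190 g(20,-14)=1140 g(20,-12)=4845 g(20,-10)=15504 g(20,-8)=38759 g(20,-6)=77500 g(20,-4)=125780 g(20,-2)=166820 g(20,0)=179911 g(20,2)=152456 g(20,4)=87210
t=21: g(21,-21)=1 g(21,-19)=21 g(21,-17)=210 g(21,-15)=1330 g(21,-13)=5985 g(21,-11)=20349 g(21,-9)=54263 g(21,-7)=116259 g(21,-5)=203280 g(21,-3)=292600 g(21,-1)=346731 g(21,1)=332367 g(21,3)=239666 g(21,5)=87210
t=22: g(22,-22)=1 g(22,-20)=22 g(22,-18)=231 g(22,-16)=1540 g(22,-14)=7315 g(22,-12)=26334 g(22,-10)=74612 g(22,-8)=170522 g(22,-6)=319539 g(22,-4)=495880 g(22,-2)=639331 g(22,0)=679098 g(22,2)=572033 g(22,4)=326876
t=23: g(23,-23)=1 g(23,-21)=23 g(23,-19)=253 g(23,-17)=1771 g(23,-15)=8855 g(23,-13)=33649 g(23,-11)=100946 g(23,-9)=245134 g(23,-7)=490061 g(23,-5)=815419 g(23,-3)=1135211 g(23,-1)=1318429 g(23,1)=1251131 g(23,3)=898909 g(23,5)=326876
t=24: g(24,-24)=1 g(24,-22)=24 g(24,-20)=276 g(24,-18)=2024 g(24,-16)=10626 g(24,-14)=42504 g(24,-12)=134595 g(24,-10)=346080 g(24,-8)=735195 g(24,-6)=1305480 g(24,-4)=1950630 g(24,-2)=2453640 g(24,0)=2569560 g(24,2)=2150040 g(24,4)=1225785
t=25: g(25,-25)=1 g(25,-23)=25 g(25,-21)=300 g(25,-19)=2300 g(25,-17)=12650 g(25,-15)=53130 g(25,-13)=177099 g(25,-11)=480675 g(25,-9)=1081275 g(25,-7)=2040675 g(25,-5)=3256110 g(25,-3)=4404270 g(25,-1)=5023200 g(25,1)=4719600 g(25,3)=3375825 g(25,5)=1225785
t=26: g(26,-26)=1 g(26,-24)=26 g(26,-22)=325 g(26,-20)=2600 g(26,-18)=14950 g(26,-16)=65780 g(26,-14)=230229 g(26,-12)=657774 g(26,-10)=1561950 g(26,-8)=3121950 g(26,-6)=5296785 g(26,-4)=7660380 g(26,-2)=9427470 g(26,0)=9742800 g(26,2)=8095425 g(26,4)=4601610
t=27: g(27,-27)=1 g(27,-25)=27 g(27,-23)=351 g(27,-21)=2925 g(27,-19)=17550 g(27,-17)=80730 g(27,-15)=296009 g(27,-13)=888003 g(27,-11)=2219724 g(27,-9)=4683900 g(27,-7)=8418735 g(27,-5)=12957165 g(27,-3)=17087850 g(27,-1)=19170270 g(27,1)=17838225 g(27,3)=12697035 g(27,5)=4601610
Paths never hitting 6: Σ_s g(27,s) = 100960110
Paths hitting 6: 2^27 - 100960110 = 33257618
P = 33257618/134217728 = 16628809/67108864

Answer: 16628809/67108864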